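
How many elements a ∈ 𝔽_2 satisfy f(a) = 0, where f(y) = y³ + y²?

2

Evaluate at each of the 2 elements of 𝔽_2:
f(0) = 0 → root; f(1) = 0 → root.
Roots: {0, 1}.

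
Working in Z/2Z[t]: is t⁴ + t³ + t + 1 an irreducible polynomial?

No

Write m(t) = t⁴ + t³ + t + 1.
Check for roots in Z/2Z: m(0) = 1; m(1) = 0 → root.
m(1) = 0, so (t − 1) divides m(t); m is reducible.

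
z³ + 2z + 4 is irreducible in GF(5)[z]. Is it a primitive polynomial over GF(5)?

No

Write f(z) = z³ + 2z + 4.
|GF(5^3)^×| = 5^3 − 1 = 124. Prime factorization: 124 = 2^2·31.
f is primitive ⇔ z has order 124 in GF(5)[z]/(f), i.e. z^(124/q) ≠ 1 for each prime q | 124.
z^(62) mod f = 1
z^(4) mod f = 3z² + z.
Since z^(62) = 1, the order of z divides 62 < 124; not primitive.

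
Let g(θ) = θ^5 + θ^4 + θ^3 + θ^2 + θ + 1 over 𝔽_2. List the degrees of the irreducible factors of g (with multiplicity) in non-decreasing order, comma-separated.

Roots in 𝔽_2: g(0) = 1; g(1) = 0 → root.
Linear factors from roots: (θ + 1).
Complete factorization: g(θ) = (θ + 1)·(θ^2 + θ + 1)^2.
Factor degrees with multiplicity: 1 + 2 + 2 = 5.

1, 2, 2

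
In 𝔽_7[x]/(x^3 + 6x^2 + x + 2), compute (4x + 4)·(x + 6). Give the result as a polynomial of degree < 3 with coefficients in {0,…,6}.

4x^2 + 3

Multiply in 𝔽_7[x]: (4x + 4)·(x + 6) = 4x^2 + 3.
Reduced: 4x^2 + 3.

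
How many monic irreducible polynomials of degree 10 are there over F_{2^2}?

Gauss's count: N_{4}(10) = (1/10) Σ_{d|10} μ(10/d)·4^d.
Divisors of 10: 1, 2, 5, 10; μ(10/d) for each: 1, -1, -1, 1.
Σ = 4^1 − 4^2 − 4^5 + 4^10 = 1047540.
N = 1047540/10 = 104754.

104754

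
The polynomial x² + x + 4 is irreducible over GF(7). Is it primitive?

Write f(x) = x² + x + 4.
|GF(7^2)^×| = 7^2 − 1 = 48. Prime factorization: 48 = 2^4·3.
f is primitive ⇔ x has order 48 in GF(7)[x]/(f), i.e. x^(48/q) ≠ 1 for each prime q | 48.
x^(24) mod f = 1
x^(16) mod f = 2.
Since x^(24) = 1, the order of x divides 24 < 48; not primitive.

No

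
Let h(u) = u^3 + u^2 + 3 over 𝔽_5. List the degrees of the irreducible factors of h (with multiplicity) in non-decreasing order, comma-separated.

Roots in 𝔽_5: h(0) = 3; h(1) = 0 → root; h(2) = 0 → root; h(3) = 4; h(4) = 3.
Linear factors from roots: (u + 4), (u + 3).
Complete factorization: h(u) = (u + 3)·(u + 4)^2.
Factor degrees with multiplicity: 1 + 1 + 1 = 3.

1, 1, 1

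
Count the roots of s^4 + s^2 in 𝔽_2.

2

Write h(s) = s^4 + s^2.
Evaluate at each of the 2 elements of 𝔽_2:
h(0) = 0 → root; h(1) = 0 → root.
Roots: {0, 1}.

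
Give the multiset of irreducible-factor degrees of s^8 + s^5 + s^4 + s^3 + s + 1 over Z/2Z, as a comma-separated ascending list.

Write g(s) = s^8 + s^5 + s^4 + s^3 + s + 1.
Roots in Z/2Z: g(0) = 1; g(1) = 0 → root.
Linear factors from roots: (s + 1).
Complete factorization: g(s) = (s + 1)·(s^2 + s + 1)^2·(s^3 + s^2 + 1).
Factor degrees with multiplicity: 1 + 2 + 2 + 3 = 8.

1, 2, 2, 3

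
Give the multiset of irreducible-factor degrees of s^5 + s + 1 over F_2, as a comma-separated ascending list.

Write h(s) = s^5 + s + 1.
Roots in F_2: h(0) = 1; h(1) = 1.
Complete factorization: h(s) = (s^2 + s + 1)·(s^3 + s^2 + 1).
Factor degrees with multiplicity: 2 + 3 = 5.

2, 3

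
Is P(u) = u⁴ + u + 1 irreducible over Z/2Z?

Yes

Check for roots in Z/2Z: P(0) = 1; P(1) = 1.
No roots, so no linear factors.
Monic irreducibles of degree 2 over GF(2): u² + u + 1.
None of them divide P (all give nonzero remainder).
No irreducible factor of degree ≤ 2 exists, so P is irreducible over GF(2).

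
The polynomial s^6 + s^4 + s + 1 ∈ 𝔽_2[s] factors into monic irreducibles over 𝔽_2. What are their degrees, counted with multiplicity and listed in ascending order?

Write f(s) = s^6 + s^4 + s + 1.
Roots in 𝔽_2: f(0) = 1; f(1) = 0 → root.
Linear factors from roots: (s + 1).
Complete factorization: f(s) = (s + 1)·(s^2 + s + 1)·(s^3 + s + 1).
Factor degrees with multiplicity: 1 + 2 + 3 = 6.

1, 2, 3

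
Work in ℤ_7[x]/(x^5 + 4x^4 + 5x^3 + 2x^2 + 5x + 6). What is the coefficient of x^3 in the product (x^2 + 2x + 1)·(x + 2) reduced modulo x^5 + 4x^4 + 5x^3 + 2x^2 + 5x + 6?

Multiply in ℤ_7[x]: (x^2 + 2x + 1)·(x + 2) = x^3 + 4x^2 + 5x + 2.
Reduced: x^3 + 4x^2 + 5x + 2.

1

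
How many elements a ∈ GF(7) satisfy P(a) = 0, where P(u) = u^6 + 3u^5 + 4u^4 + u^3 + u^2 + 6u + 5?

3

Evaluate at each of the 7 elements of GF(7):
P(0) = 5; P(1) = 0 → root; P(2) = 1; P(3) = 0 → root; P(4) = 6; P(5) = 0 → root; P(6) = 1.
Roots: {1, 3, 5}.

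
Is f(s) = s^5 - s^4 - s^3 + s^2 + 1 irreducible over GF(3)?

Check for roots in GF(3): f(0) = 1; f(1) = 1; f(2) = 1.
No roots, so no linear factors.
Monic irreducibles of degree 2 over GF(3): s^2 + 1, s^2 + s - 1, s^2 - s - 1.
None of them divide f (all give nonzero remainder).
No irreducible factor of degree ≤ 2 exists, so f is irreducible over GF(3).

Yes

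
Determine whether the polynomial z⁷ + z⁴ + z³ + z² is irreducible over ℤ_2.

Write f(z) = z⁷ + z⁴ + z³ + z².
Check for roots in ℤ_2: f(0) = 0 → root; f(1) = 0 → root.
f(0) = 0, so (z) divides f(z); f is reducible.

No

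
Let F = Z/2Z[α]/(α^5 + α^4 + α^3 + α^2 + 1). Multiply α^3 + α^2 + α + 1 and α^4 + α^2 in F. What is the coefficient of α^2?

1

Multiply in Z/2Z[α]: (α^3 + α^2 + α + 1)·(α^4 + α^2) = α^7 + α^6 + α^3 + α^2.
Reduce using α^5 ≡ α^4 + α^3 + α^2 + 1 (mod α^5 + α^4 + α^3 + α^2 + 1).
Reduced: α^2 + 1.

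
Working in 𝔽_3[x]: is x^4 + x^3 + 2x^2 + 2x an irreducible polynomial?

No

Write f(x) = x^4 + x^3 + 2x^2 + 2x.
Check for roots in 𝔽_3: f(0) = 0 → root; f(1) = 0 → root; f(2) = 0 → root.
f(0) = 0, so (x) divides f(x); f is reducible.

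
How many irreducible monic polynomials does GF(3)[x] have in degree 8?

Gauss's count: N_{3}(8) = (1/8) Σ_{d|8} μ(8/d)·3^d.
Divisors of 8: 1, 2, 4, 8; μ(8/d) for each: 0, 0, -1, 1.
Σ = − 3^4 + 3^8 = 6480.
N = 6480/8 = 810.

810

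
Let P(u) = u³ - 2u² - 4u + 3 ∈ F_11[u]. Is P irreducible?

No

Check each element of F_11 for a root: P(0)=3, P(1)=9, P(2)=6, P(3)=0, P(4)=8, P(5)=3, P(6)=2, P(7)=0, P(8)=3, P(9)=6, P(10)=4.
P(3) = 0, so (u − 3) divides P(u); P is reducible.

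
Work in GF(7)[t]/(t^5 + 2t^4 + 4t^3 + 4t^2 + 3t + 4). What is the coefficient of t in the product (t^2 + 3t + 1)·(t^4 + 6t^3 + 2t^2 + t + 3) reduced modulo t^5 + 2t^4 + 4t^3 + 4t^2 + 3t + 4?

6

Multiply in GF(7)[t]: (t^2 + 3t + 1)·(t^4 + 6t^3 + 2t^2 + t + 3) = t^6 + 2t^5 + 6t^3 + t^2 + 3t + 3.
Reduce using t^5 ≡ 5t^4 + 3t^3 + 3t^2 + 4t + 3 (mod t^5 + 2t^4 + 4t^3 + 4t^2 + 3t + 4).
Reduced: 3t^4 + 2t^3 + 5t^2 + 6t + 3.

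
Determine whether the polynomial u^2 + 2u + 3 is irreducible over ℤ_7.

Yes

Write h(u) = u^2 + 2u + 3.
Check for roots in ℤ_7: h(0) = 3; h(1) = 6; h(2) = 4; h(3) = 4; h(4) = 6; h(5) = 3; h(6) = 2.
No roots. A degree-2 polynomial over a field with no linear factor is irreducible.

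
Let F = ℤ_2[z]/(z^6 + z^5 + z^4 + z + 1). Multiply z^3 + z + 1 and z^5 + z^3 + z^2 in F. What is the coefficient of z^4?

1

Multiply in ℤ_2[z]: (z^3 + z + 1)·(z^5 + z^3 + z^2) = z^8 + z^4 + z^2.
Reduce using z^6 ≡ z^5 + z^4 + z + 1 (mod z^6 + z^5 + z^4 + z + 1).
Reduced: z^5 + z^4 + z^3 + z^2 + z.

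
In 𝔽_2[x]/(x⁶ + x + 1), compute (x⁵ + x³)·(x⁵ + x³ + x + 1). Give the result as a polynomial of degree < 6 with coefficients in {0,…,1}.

x^3

Multiply in 𝔽_2[x]: (x⁵ + x³)·(x⁵ + x³ + x + 1) = x¹⁰ + x⁵ + x⁴ + x³.
Reduce using x⁶ ≡ x + 1 (mod x⁶ + x + 1).
Reduced: x³.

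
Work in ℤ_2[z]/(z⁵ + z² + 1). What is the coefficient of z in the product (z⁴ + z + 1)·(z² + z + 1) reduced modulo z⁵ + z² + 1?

1

Multiply in ℤ_2[z]: (z⁴ + z + 1)·(z² + z + 1) = z⁶ + z⁵ + z⁴ + z³ + 1.
Reduce using z⁵ ≡ z² + 1 (mod z⁵ + z² + 1).
Reduced: z⁴ + z² + z.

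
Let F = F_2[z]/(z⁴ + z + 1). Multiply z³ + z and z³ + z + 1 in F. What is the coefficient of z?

1

Multiply in F_2[z]: (z³ + z)·(z³ + z + 1) = z⁶ + z³ + z² + z.
Reduce using z⁴ ≡ z + 1 (mod z⁴ + z + 1).
Reduced: z.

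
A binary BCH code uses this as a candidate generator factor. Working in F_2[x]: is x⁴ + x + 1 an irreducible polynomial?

Write h(x) = x⁴ + x + 1.
Check for roots in F_2: h(0) = 1; h(1) = 1.
No roots, so no linear factors.
Monic irreducibles of degree 2 over GF(2): x² + x + 1.
None of them divide h (all give nonzero remainder).
No irreducible factor of degree ≤ 2 exists, so h is irreducible over GF(2).

Yes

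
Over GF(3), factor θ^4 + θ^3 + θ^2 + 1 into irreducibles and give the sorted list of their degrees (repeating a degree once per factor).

Write f(θ) = θ^4 + θ^3 + θ^2 + 1.
Roots in GF(3): f(0) = 1; f(1) = 1; f(2) = 2.
Complete factorization: f(θ) = (θ^4 + θ^3 + θ^2 + 1).
Factor degrees with multiplicity: 4 = 4.

4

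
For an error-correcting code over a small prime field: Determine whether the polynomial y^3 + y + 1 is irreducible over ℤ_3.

No

Write f(y) = y^3 + y + 1.
Check for roots in ℤ_3: f(0) = 1; f(1) = 0 → root; f(2) = 2.
f(1) = 0, so (y − 1) divides f(y); f is reducible.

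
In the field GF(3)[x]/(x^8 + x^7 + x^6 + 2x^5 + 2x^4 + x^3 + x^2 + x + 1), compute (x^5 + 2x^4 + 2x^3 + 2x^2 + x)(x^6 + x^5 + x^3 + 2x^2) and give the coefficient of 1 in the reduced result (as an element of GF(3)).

0

Multiply in GF(3)[x]: (x^5 + 2x^4 + 2x^3 + 2x^2 + x)·(x^6 + x^5 + x^3 + 2x^2) = x^11 + x^9 + 2x^8 + x^7 + x^6 + 2x^4 + 2x^3.
Reduce using x^8 ≡ 2x^7 + 2x^6 + x^5 + x^4 + 2x^3 + 2x^2 + 2x + 2 (mod x^8 + x^7 + x^6 + 2x^5 + 2x^4 + x^3 + x^2 + x + 1).
Reduced: x^5 + x^4 + x^3 + 2x.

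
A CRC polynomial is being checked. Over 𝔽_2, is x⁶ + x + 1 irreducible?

Yes

Write g(x) = x⁶ + x + 1.
Check for roots in 𝔽_2: g(0) = 1; g(1) = 1.
No roots, so no linear factors.
Monic irreducibles of degree 2 over GF(2): x² + x + 1.
None of them divide g (all give nonzero remainder).
Monic irreducibles of degree 3 over GF(2): x³ + x + 1, x³ + x² + 1.
None of them divide g (all give nonzero remainder).
No irreducible factor of degree ≤ 3 exists, so g is irreducible over GF(2).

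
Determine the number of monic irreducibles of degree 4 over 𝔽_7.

The number of monic irreducibles of degree 4 over GF(7) is (1/4)·Σ_{d∣4} μ(4/d) 7^d.
Divisors of 4: 1, 2, 4; μ(4/d) for each: 0, -1, 1.
Σ = − 7^2 + 7^4 = 2352.
N = 2352/4 = 588.

588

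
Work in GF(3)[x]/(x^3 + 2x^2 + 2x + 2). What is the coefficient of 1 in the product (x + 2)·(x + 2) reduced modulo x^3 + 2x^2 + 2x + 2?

1

Multiply in GF(3)[x]: (x + 2)·(x + 2) = x^2 + x + 1.
Reduced: x^2 + x + 1.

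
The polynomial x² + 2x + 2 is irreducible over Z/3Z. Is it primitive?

Write f(x) = x² + 2x + 2.
|GF(3^2)^×| = 3^2 − 1 = 8. Prime factorization: 8 = 2^3.
f is primitive ⇔ x has order 8 in GF(3)[x]/(f), i.e. x^(8/q) ≠ 1 for each prime q | 8.
x^(4) mod f = 2.
None equal 1, so x has full order 8; f is primitive.

Yes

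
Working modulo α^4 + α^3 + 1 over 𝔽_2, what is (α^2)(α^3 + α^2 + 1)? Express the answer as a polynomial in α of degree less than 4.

Multiply in 𝔽_2[α]: (α^2)·(α^3 + α^2 + 1) = α^5 + α^4 + α^2.
Reduce using α^4 ≡ α^3 + 1 (mod α^4 + α^3 + 1).
Reduced: α^2 + α.

α^2 + α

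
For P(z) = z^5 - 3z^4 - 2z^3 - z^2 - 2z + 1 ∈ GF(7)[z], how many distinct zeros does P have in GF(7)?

Evaluate at each of the 7 elements of GF(7):
P(0) = 1; P(1) = 1; P(2) = 3; P(3) = 2; P(4) = 0 → root; P(5) = 0 → root; P(6) = 0 → root.
Roots: {4, 5, 6}.

3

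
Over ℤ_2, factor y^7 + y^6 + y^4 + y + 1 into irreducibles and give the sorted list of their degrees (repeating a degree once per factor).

Write f(y) = y^7 + y^6 + y^4 + y + 1.
Roots in ℤ_2: f(0) = 1; f(1) = 1.
Complete factorization: f(y) = (y^7 + y^6 + y^4 + y + 1).
Factor degrees with multiplicity: 7 = 7.

7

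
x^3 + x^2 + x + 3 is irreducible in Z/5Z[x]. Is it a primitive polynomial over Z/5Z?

Yes

Write f(x) = x^3 + x^2 + x + 3.
|GF(5^3)^×| = 5^3 − 1 = 124. Prime factorization: 124 = 2^2·31.
f is primitive ⇔ x has order 124 in GF(5)[x]/(f), i.e. x^(124/q) ≠ 1 for each prime q | 124.
x^(62) mod f = 4.
x^(4) mod f = 3x + 3.
None equal 1, so x has full order 124; f is primitive.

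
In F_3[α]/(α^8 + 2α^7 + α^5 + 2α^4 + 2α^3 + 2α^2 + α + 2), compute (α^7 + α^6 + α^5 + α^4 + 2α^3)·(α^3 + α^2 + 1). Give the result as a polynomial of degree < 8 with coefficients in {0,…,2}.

Multiply in F_3[α]: (α^7 + α^6 + α^5 + α^4 + 2α^3)·(α^3 + α^2 + 1) = α^10 + 2α^9 + 2α^8 + α^6 + α^4 + 2α^3.
Reduce using α^8 ≡ α^7 + 2α^5 + α^4 + α^3 + α^2 + 2α + 1 (mod α^8 + 2α^7 + α^5 + 2α^4 + 2α^3 + 2α^2 + α + 2).
Reduced: α^7 + 2α^6 + 2α^5 + α^4 + α + 2.

α^7 + 2α^6 + 2α^5 + α^4 + α + 2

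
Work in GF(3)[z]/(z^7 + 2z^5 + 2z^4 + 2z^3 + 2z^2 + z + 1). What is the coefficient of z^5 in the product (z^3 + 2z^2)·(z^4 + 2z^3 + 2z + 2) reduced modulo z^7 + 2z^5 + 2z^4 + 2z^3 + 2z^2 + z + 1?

Multiply in GF(3)[z]: (z^3 + 2z^2)·(z^4 + 2z^3 + 2z + 2) = z^7 + z^6 + z^5 + 2z^4 + z^2.
Reduce using z^7 ≡ z^5 + z^4 + z^3 + z^2 + 2z + 2 (mod z^7 + 2z^5 + 2z^4 + 2z^3 + 2z^2 + z + 1).
Reduced: z^6 + 2z^5 + z^3 + 2z^2 + 2z + 2.

2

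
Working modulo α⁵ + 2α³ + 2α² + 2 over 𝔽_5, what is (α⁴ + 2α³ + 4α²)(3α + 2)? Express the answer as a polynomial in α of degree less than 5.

3α^4 + 2α^2 + 4

Multiply in 𝔽_5[α]: (α⁴ + 2α³ + 4α²)·(3α + 2) = 3α⁵ + 3α⁴ + α³ + 3α².
Reduce using α⁵ ≡ 3α³ + 3α² + 3 (mod α⁵ + 2α³ + 2α² + 2).
Reduced: 3α⁴ + 2α² + 4.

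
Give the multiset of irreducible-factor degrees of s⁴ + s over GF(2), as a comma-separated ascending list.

1, 1, 2

Write f(s) = s⁴ + s.
Roots in GF(2): f(0) = 0 → root; f(1) = 0 → root.
Linear factors from roots: (s), (s + 1).
Complete factorization: f(s) = (s)·(s + 1)·(s² + s + 1).
Factor degrees with multiplicity: 1 + 1 + 2 = 4.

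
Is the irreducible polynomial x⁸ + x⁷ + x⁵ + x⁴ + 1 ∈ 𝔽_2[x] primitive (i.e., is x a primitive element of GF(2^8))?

Write f(x) = x⁸ + x⁷ + x⁵ + x⁴ + 1.
|GF(2^8)^×| = 2^8 − 1 = 255. Prime factorization: 255 = 3·5·17.
f is primitive ⇔ x has order 255 in GF(2)[x]/(f), i.e. x^(255/q) ≠ 1 for each prime q | 255.
x^(85) mod f = x⁷ + x⁶ + x³ + x² + 1.
x^(51) mod f = 1
x^(15) mod f = x⁵ + x⁴ + x + 1.
Since x^(51) = 1, the order of x divides 51 < 255; not primitive.

No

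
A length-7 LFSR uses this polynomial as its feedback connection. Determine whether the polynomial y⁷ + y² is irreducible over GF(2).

No

Write g(y) = y⁷ + y².
Check for roots in GF(2): g(0) = 0 → root; g(1) = 0 → root.
g(0) = 0, so (y) divides g(y); g is reducible.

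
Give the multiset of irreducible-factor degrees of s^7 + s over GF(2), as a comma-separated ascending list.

1, 1, 1, 2, 2

Write g(s) = s^7 + s.
Roots in GF(2): g(0) = 0 → root; g(1) = 0 → root.
Linear factors from roots: (s), (s + 1).
Complete factorization: g(s) = (s)·(s + 1)^2·(s^2 + s + 1)^2.
Factor degrees with multiplicity: 1 + 1 + 1 + 2 + 2 = 7.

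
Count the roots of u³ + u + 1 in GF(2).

0

Write f(u) = u³ + u + 1.
Evaluate at each of the 2 elements of GF(2):
f(0) = 1; f(1) = 1.
No element is a root.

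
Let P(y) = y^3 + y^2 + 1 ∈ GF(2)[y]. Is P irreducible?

Yes

Check for roots in GF(2): P(0) = 1; P(1) = 1.
No roots. A degree-3 polynomial over a field with no linear factor is irreducible.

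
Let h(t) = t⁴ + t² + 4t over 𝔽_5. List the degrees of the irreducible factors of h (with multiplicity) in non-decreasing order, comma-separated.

1, 3

Roots in 𝔽_5: h(0) = 0 → root; h(1) = 1; h(2) = 3; h(3) = 2; h(4) = 3.
Linear factors from roots: (t).
Complete factorization: h(t) = (t)·(t³ + t + 4).
Factor degrees with multiplicity: 1 + 3 = 4.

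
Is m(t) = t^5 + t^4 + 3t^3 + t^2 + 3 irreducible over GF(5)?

Check for roots in GF(5): m(0) = 3; m(1) = 4; m(2) = 4; m(3) = 2; m(4) = 1.
No roots, so no linear factors.
Degree-2 irreducible divisors: test the 10 monic irreducibles of degree 2 over GF(5).
None of them divide m (all give nonzero remainder).
No irreducible factor of degree ≤ 2 exists, so m is irreducible over GF(5).

Yes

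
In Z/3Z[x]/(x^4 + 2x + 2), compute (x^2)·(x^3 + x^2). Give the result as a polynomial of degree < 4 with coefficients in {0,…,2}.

Multiply in Z/3Z[x]: (x^2)·(x^3 + x^2) = x^5 + x^4.
Reduce using x^4 ≡ x + 1 (mod x^4 + 2x + 2).
Reduced: x^2 + 2x + 1.

x^2 + 2x + 1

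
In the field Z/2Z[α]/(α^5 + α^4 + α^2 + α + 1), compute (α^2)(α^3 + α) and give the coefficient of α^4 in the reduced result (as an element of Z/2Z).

Multiply in Z/2Z[α]: (α^2)·(α^3 + α) = α^5 + α^3.
Reduce using α^5 ≡ α^4 + α^2 + α + 1 (mod α^5 + α^4 + α^2 + α + 1).
Reduced: α^4 + α^3 + α^2 + α + 1.

1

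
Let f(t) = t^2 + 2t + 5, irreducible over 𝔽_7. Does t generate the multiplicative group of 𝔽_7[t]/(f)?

|GF(7^2)^×| = 7^2 − 1 = 48. Prime factorization: 48 = 2^4·3.
f is primitive ⇔ t has order 48 in GF(7)[t]/(f), i.e. t^(48/q) ≠ 1 for each prime q | 48.
t^(24) mod f = 6.
t^(16) mod f = 4.
None equal 1, so t has full order 48; f is primitive.

Yes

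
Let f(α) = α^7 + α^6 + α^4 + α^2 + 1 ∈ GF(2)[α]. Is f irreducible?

Yes

Check for roots in GF(2): f(0) = 1; f(1) = 1.
No roots, so no linear factors.
Monic irreducibles of degree 2 over GF(2): α^2 + α + 1.
None of them divide f (all give nonzero remainder).
Monic irreducibles of degree 3 over GF(2): α^3 + α + 1, α^3 + α^2 + 1.
None of them divide f (all give nonzero remainder).
No irreducible factor of degree ≤ 3 exists, so f is irreducible over GF(2).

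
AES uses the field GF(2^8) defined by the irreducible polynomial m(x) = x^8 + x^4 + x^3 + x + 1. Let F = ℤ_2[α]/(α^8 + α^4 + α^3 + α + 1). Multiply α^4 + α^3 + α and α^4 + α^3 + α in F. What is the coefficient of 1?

Multiply in ℤ_2[α]: (α^4 + α^3 + α)·(α^4 + α^3 + α) = α^8 + α^6 + α^2.
Reduce using α^8 ≡ α^4 + α^3 + α + 1 (mod α^8 + α^4 + α^3 + α + 1).
Reduced: α^6 + α^4 + α^3 + α^2 + α + 1.

1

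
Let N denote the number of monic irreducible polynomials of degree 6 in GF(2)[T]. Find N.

9

By the necklace-counting formula, N_2(6) = (1/6) Σ_{d|6} μ(6/d)·2^d.
Divisors of 6: 1, 2, 3, 6; μ(6/d) for each: 1, -1, -1, 1.
Σ = 2^1 − 2^2 − 2^3 + 2^6 = 54.
N = 54/6 = 9.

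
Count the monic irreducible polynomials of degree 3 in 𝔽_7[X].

112

x^(7^3) − x is the product of all monic irreducibles of degree dividing 3; Möbius inversion gives N = (1/3) Σ μ(3/d)·7^d.
Divisors of 3: 1, 3; μ(3/d) for each: -1, 1.
Σ = − 7^1 + 7^3 = 336.
N = 336/3 = 112.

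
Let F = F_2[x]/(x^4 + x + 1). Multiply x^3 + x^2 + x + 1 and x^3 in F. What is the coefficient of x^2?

Multiply in F_2[x]: (x^3 + x^2 + x + 1)·(x^3) = x^6 + x^5 + x^4 + x^3.
Reduce using x^4 ≡ x + 1 (mod x^4 + x + 1).
Reduced: 1.

0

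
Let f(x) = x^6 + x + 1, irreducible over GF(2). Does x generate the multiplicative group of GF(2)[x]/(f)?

|GF(2^6)^×| = 2^6 − 1 = 63. Prime factorization: 63 = 3^2·7.
f is primitive ⇔ x has order 63 in GF(2)[x]/(f), i.e. x^(63/q) ≠ 1 for each prime q | 63.
x^(21) mod f = x^5 + x^4 + x^3 + x + 1.
x^(9) mod f = x^4 + x^3.
None equal 1, so x has full order 63; f is primitive.

Yes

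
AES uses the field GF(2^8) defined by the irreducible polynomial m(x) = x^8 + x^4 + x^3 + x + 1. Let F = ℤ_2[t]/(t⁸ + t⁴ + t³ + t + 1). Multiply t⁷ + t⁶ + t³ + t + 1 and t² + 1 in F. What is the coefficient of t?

1

Multiply in ℤ_2[t]: (t⁷ + t⁶ + t³ + t + 1)·(t² + 1) = t⁹ + t⁸ + t⁷ + t⁶ + t⁵ + t² + t + 1.
Reduce using t⁸ ≡ t⁴ + t³ + t + 1 (mod t⁸ + t⁴ + t³ + t + 1).
Reduced: t⁷ + t⁶ + t³ + t.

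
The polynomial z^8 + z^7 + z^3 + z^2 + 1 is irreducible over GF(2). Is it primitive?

Yes

Write f(z) = z^8 + z^7 + z^3 + z^2 + 1.
|GF(2^8)^×| = 2^8 − 1 = 255. Prime factorization: 255 = 3·5·17.
f is primitive ⇔ z has order 255 in GF(2)[z]/(f), i.e. z^(255/q) ≠ 1 for each prime q | 255.
z^(85) mod f = z^6 + z^3 + z^2 + z.
z^(51) mod f = z^5 + z^4 + z^2 + 1.
z^(15) mod f = z^7 + z^6 + z^4 + z^3.
None equal 1, so z has full order 255; f is primitive.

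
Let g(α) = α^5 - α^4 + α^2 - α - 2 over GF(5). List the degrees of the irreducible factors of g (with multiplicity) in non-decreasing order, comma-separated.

5

Roots in GF(5): g(0) = 3; g(1) = 3; g(2) = 1; g(3) = 1; g(4) = 3.
Complete factorization: g(α) = (α^5 - α^4 + α^2 - α - 2).
Factor degrees with multiplicity: 5 = 5.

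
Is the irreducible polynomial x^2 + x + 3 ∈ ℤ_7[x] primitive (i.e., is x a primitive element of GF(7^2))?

Yes

Write f(x) = x^2 + x + 3.
|GF(7^2)^×| = 7^2 − 1 = 48. Prime factorization: 48 = 2^4·3.
f is primitive ⇔ x has order 48 in GF(7)[x]/(f), i.e. x^(48/q) ≠ 1 for each prime q | 48.
x^(24) mod f = 6.
x^(16) mod f = 2.
None equal 1, so x has full order 48; f is primitive.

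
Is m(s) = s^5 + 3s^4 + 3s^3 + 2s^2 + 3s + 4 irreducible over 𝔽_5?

Check for roots in 𝔽_5: m(0) = 4; m(1) = 1; m(2) = 2; m(3) = 3; m(4) = 2.
No roots, so no linear factors.
Degree-2 irreducible divisors: test the 10 monic irreducibles of degree 2 over GF(5).
None of them divide m (all give nonzero remainder).
No irreducible factor of degree ≤ 2 exists, so m is irreducible over GF(5).

Yes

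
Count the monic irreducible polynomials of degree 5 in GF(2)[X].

6

x^(2^5) − x is the product of all monic irreducibles of degree dividing 5; Möbius inversion gives N = (1/5) Σ μ(5/d)·2^d.
Divisors of 5: 1, 5; μ(5/d) for each: -1, 1.
Σ = − 2^1 + 2^5 = 30.
N = 30/5 = 6.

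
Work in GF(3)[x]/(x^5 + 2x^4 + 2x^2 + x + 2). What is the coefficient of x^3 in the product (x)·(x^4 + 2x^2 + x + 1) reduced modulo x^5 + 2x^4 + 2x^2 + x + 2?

Multiply in GF(3)[x]: (x)·(x^4 + 2x^2 + x + 1) = x^5 + 2x^3 + x^2 + x.
Reduce using x^5 ≡ x^4 + x^2 + 2x + 1 (mod x^5 + 2x^4 + 2x^2 + x + 2).
Reduced: x^4 + 2x^3 + 2x^2 + 1.

2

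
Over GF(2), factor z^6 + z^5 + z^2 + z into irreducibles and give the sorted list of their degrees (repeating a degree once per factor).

1, 1, 1, 1, 1, 1

Write g(z) = z^6 + z^5 + z^2 + z.
Roots in GF(2): g(0) = 0 → root; g(1) = 0 → root.
Linear factors from roots: (z), (z + 1).
Complete factorization: g(z) = (z)·(z + 1)^5.
Factor degrees with multiplicity: 1 + 1 + 1 + 1 + 1 + 1 = 6.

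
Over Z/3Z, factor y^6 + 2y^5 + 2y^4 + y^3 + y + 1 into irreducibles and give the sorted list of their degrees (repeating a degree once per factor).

1, 1, 4

Write f(y) = y^6 + 2y^5 + 2y^4 + y^3 + y + 1.
Roots in Z/3Z: f(0) = 1; f(1) = 2; f(2) = 0 → root.
Linear factors from roots: (y + 1).
Complete factorization: f(y) = (y + 1)^2·(y^4 + y^2 + 2y + 1).
Factor degrees with multiplicity: 1 + 1 + 4 = 6.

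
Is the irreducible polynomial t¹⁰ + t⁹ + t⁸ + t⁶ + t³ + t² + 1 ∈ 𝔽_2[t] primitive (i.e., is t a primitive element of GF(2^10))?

Yes

Write f(t) = t¹⁰ + t⁹ + t⁸ + t⁶ + t³ + t² + 1.
|GF(2^10)^×| = 2^10 − 1 = 1023. Prime factorization: 1023 = 3·11·31.
f is primitive ⇔ t has order 1023 in GF(2)[t]/(f), i.e. t^(1023/q) ≠ 1 for each prime q | 1023.
t^(341) mod f = t⁹ + t⁷ + t⁶ + t⁵.
t^(93) mod f = t⁸ + t⁷ + t⁵ + t² + 1.
t^(33) mod f = t⁷ + t⁶ + t².
None equal 1, so t has full order 1023; f is primitive.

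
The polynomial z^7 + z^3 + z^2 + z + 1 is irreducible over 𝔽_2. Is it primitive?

Yes

Write f(z) = z^7 + z^3 + z^2 + z + 1.
|GF(2^7)^×| = 2^7 − 1 = 127. Prime factorization: 127 = 127.
f is primitive ⇔ z has order 127 in GF(2)[z]/(f), i.e. z^(127/q) ≠ 1 for each prime q | 127.
z^(1) mod f = z.
None equal 1, so z has full order 127; f is primitive.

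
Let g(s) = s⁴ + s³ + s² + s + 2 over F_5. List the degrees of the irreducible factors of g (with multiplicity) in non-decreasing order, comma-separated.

Roots in F_5: g(0) = 2; g(1) = 1; g(2) = 2; g(3) = 2; g(4) = 2.
Complete factorization: g(s) = (s² + 3s + 3)·(s² + 3s + 4).
Factor degrees with multiplicity: 2 + 2 = 4.

2, 2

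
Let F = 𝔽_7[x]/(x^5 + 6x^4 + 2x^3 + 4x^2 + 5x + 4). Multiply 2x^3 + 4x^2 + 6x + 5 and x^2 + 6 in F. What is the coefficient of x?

5

Multiply in 𝔽_7[x]: (2x^3 + 4x^2 + 6x + 5)·(x^2 + 6) = 2x^5 + 4x^4 + 4x^3 + x^2 + x + 2.
Reduce using x^5 ≡ x^4 + 5x^3 + 3x^2 + 2x + 3 (mod x^5 + 6x^4 + 2x^3 + 4x^2 + 5x + 4).
Reduced: 6x^4 + 5x + 1.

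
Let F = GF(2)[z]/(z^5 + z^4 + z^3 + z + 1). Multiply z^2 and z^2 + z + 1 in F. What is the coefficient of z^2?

Multiply in GF(2)[z]: (z^2)·(z^2 + z + 1) = z^4 + z^3 + z^2.
Reduced: z^4 + z^3 + z^2.

1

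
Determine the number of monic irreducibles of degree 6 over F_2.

Gauss's count: N_{2}(6) = (1/6) Σ_{d|6} μ(6/d)·2^d.
Divisors of 6: 1, 2, 3, 6; μ(6/d) for each: 1, -1, -1, 1.
Σ = 2^1 − 2^2 − 2^3 + 2^6 = 54.
N = 54/6 = 9.

9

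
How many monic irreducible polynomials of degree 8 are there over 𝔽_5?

48750

x^(5^8) − x is the product of all monic irreducibles of degree dividing 8; Möbius inversion gives N = (1/8) Σ μ(8/d)·5^d.
Divisors of 8: 1, 2, 4, 8; μ(8/d) for each: 0, 0, -1, 1.
Σ = − 5^4 + 5^8 = 390000.
N = 390000/8 = 48750.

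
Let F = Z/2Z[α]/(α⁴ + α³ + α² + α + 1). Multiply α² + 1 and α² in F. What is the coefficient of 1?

Multiply in Z/2Z[α]: (α² + 1)·(α²) = α⁴ + α².
Reduce using α⁴ ≡ α³ + α² + α + 1 (mod α⁴ + α³ + α² + α + 1).
Reduced: α³ + α + 1.

1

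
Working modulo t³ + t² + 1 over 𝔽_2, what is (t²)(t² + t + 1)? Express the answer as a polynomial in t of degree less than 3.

Multiply in 𝔽_2[t]: (t²)·(t² + t + 1) = t⁴ + t³ + t².
Reduce using t³ ≡ t² + 1 (mod t³ + t² + 1).
Reduced: t² + t.

t^2 + t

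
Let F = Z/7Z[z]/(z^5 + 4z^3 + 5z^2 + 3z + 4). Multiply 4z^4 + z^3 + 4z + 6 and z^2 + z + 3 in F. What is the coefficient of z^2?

1

Multiply in Z/7Z[z]: (4z^4 + z^3 + 4z + 6)·(z^2 + z + 3) = 4z^6 + 5z^5 + 6z^4 + 3z^2 + 4z + 4.
Reduce using z^5 ≡ 3z^3 + 2z^2 + 4z + 3 (mod z^5 + 4z^3 + 5z^2 + 3z + 4).
Reduced: 4z^4 + 2z^3 + z^2 + z + 5.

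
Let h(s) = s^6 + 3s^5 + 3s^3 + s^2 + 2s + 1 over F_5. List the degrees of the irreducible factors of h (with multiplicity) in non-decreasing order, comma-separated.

1, 1, 4

Roots in F_5: h(0) = 1; h(1) = 1; h(2) = 3; h(3) = 0 → root; h(4) = 0 → root.
Linear factors from roots: (s + 2), (s + 1).
Complete factorization: h(s) = (s + 1)·(s + 2)·(s^4 + 3s^2 + 4s + 3).
Factor degrees with multiplicity: 1 + 1 + 4 = 6.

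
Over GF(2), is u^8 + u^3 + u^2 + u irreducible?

No

Write P(u) = u^8 + u^3 + u^2 + u.
Check for roots in GF(2): P(0) = 0 → root; P(1) = 0 → root.
P(0) = 0, so (u) divides P(u); P is reducible.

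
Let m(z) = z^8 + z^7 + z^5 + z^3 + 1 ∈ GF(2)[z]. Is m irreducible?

Check for roots in GF(2): m(0) = 1; m(1) = 1.
No roots, so no linear factors.
Monic irreducibles of degree 2 over GF(2): z^2 + z + 1.
None of them divide m (all give nonzero remainder).
Monic irreducibles of degree 3 over GF(2): z^3 + z + 1, z^3 + z^2 + 1.
None of them divide m (all give nonzero remainder).
Monic irreducibles of degree 4 over GF(2): z^4 + z + 1, z^4 + z^3 + 1, z^4 + z^3 + z^2 + z + 1.
None of them divide m (all give nonzero remainder).
No irreducible factor of degree ≤ 4 exists, so m is irreducible over GF(2).

Yes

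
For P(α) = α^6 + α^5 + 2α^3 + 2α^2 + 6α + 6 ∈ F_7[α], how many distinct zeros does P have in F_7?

Evaluate at each of the 7 elements of F_7:
P(0) = 6; P(1) = 4; P(2) = 5; P(3) = 4; P(4) = 4; P(5) = 4; P(6) = 0 → root.
Roots: {6}.

1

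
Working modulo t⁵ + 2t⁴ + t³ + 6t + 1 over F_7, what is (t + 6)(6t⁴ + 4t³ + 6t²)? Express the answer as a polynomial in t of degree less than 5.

3t^3 + t^2 + 6t + 1

Multiply in F_7[t]: (t + 6)·(6t⁴ + 4t³ + 6t²) = 6t⁵ + 5t⁴ + 2t³ + t².
Reduce using t⁵ ≡ 5t⁴ + 6t³ + t + 6 (mod t⁵ + 2t⁴ + t³ + 6t + 1).
Reduced: 3t³ + t² + 6t + 1.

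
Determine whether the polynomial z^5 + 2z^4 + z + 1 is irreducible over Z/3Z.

Yes

Write m(z) = z^5 + 2z^4 + z + 1.
Check for roots in Z/3Z: m(0) = 1; m(1) = 2; m(2) = 1.
No roots, so no linear factors.
Monic irreducibles of degree 2 over GF(3): z^2 + 1, z^2 + z + 2, z^2 + 2z + 2.
None of them divide m (all give nonzero remainder).
No irreducible factor of degree ≤ 2 exists, so m is irreducible over GF(3).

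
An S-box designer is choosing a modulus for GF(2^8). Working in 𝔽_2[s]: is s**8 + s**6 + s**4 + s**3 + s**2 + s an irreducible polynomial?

Write h(s) = s**8 + s**6 + s**4 + s**3 + s**2 + s.
Check for roots in 𝔽_2: h(0) = 0 → root; h(1) = 0 → root.
h(0) = 0, so (s) divides h(s); h is reducible.

No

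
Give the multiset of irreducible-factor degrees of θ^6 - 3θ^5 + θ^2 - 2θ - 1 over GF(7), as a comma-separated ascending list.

6

Write f(θ) = θ^6 - 3θ^5 + θ^2 - 2θ - 1.
Complete factorization: f(θ) = (θ^6 - 3θ^5 + θ^2 - 2θ - 1).
Factor degrees with multiplicity: 6 = 6.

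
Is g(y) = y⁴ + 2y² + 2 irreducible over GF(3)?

Check for roots in GF(3): g(0) = 2; g(1) = 2; g(2) = 2.
No roots, so no linear factors.
Monic irreducibles of degree 2 over GF(3): y² + 1, y² + y + 2, y² + 2y + 2.
None of them divide g (all give nonzero remainder).
No irreducible factor of degree ≤ 2 exists, so g is irreducible over GF(3).

Yes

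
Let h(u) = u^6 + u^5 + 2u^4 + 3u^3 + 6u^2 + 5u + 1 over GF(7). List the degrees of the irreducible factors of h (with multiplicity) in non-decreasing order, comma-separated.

6

Complete factorization: h(u) = (u^6 + u^5 + 2u^4 + 3u^3 + 6u^2 + 5u + 1).
Factor degrees with multiplicity: 6 = 6.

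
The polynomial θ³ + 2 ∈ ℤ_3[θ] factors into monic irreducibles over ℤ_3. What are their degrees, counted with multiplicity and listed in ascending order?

Write g(θ) = θ³ + 2.
Roots in ℤ_3: g(0) = 2; g(1) = 0 → root; g(2) = 1.
Linear factors from roots: (θ + 2).
Complete factorization: g(θ) = (θ + 2)^3.
Factor degrees with multiplicity: 1 + 1 + 1 = 3.

1, 1, 1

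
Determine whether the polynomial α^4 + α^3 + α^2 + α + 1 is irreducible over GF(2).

Yes

Write m(α) = α^4 + α^3 + α^2 + α + 1.
Check for roots in GF(2): m(0) = 1; m(1) = 1.
No roots, so no linear factors.
Monic irreducibles of degree 2 over GF(2): α^2 + α + 1.
None of them divide m (all give nonzero remainder).
No irreducible factor of degree ≤ 2 exists, so m is irreducible over GF(2).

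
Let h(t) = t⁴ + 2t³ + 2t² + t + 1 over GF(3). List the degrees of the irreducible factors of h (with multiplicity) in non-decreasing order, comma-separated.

2, 2

Roots in GF(3): h(0) = 1; h(1) = 1; h(2) = 1.
Complete factorization: h(t) = (t² + t + 2)^2.
Factor degrees with multiplicity: 2 + 2 = 4.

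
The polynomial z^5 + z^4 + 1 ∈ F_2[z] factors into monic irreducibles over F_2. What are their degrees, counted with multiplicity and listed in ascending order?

2, 3

Write f(z) = z^5 + z^4 + 1.
Roots in F_2: f(0) = 1; f(1) = 1.
Complete factorization: f(z) = (z^2 + z + 1)·(z^3 + z + 1).
Factor degrees with multiplicity: 2 + 3 = 5.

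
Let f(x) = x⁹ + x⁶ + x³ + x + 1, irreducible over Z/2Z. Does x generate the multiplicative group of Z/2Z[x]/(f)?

No

|GF(2^9)^×| = 2^9 − 1 = 511. Prime factorization: 511 = 7·73.
f is primitive ⇔ x has order 511 in GF(2)[x]/(f), i.e. x^(511/q) ≠ 1 for each prime q | 511.
x^(73) mod f = 1
x^(7) mod f = x⁷.
Since x^(73) = 1, the order of x divides 73 < 511; not primitive.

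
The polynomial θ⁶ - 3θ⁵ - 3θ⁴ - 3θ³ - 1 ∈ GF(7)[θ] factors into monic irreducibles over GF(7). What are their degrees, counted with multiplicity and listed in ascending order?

Write g(θ) = θ⁶ - 3θ⁵ - 3θ⁴ - 3θ³ - 1.
Linear factors from roots: (θ - 2), (θ + 3).
Complete factorization: g(θ) = (θ + 3)·(θ - 2)·(θ² + θ + 3)·(θ² + 2θ + 2).
Factor degrees with multiplicity: 1 + 1 + 2 + 2 = 6.

1, 1, 2, 2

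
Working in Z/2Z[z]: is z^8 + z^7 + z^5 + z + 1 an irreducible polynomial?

Write P(z) = z^8 + z^7 + z^5 + z + 1.
Check for roots in Z/2Z: P(0) = 1; P(1) = 1.
No roots, so no linear factors.
Monic irreducibles of degree 2 over GF(2): z^2 + z + 1.
None of them divide P (all give nonzero remainder).
Monic irreducibles of degree 3 over GF(2): z^3 + z + 1, z^3 + z^2 + 1.
None of them divide P (all give nonzero remainder).
Monic irreducibles of degree 4 over GF(2): z^4 + z + 1, z^4 + z^3 + 1, z^4 + z^3 + z^2 + z + 1.
None of them divide P (all give nonzero remainder).
No irreducible factor of degree ≤ 4 exists, so P is irreducible over GF(2).

Yes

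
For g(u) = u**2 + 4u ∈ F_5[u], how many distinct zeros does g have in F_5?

2

Evaluate at each of the 5 elements of F_5:
g(0) = 0 → root; g(1) = 0 → root; g(2) = 2; g(3) = 1; g(4) = 2.
Roots: {0, 1}.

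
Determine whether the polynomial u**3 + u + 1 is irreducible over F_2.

Write h(u) = u**3 + u + 1.
Check for roots in F_2: h(0) = 1; h(1) = 1.
No roots. A degree-3 polynomial over a field with no linear factor is irreducible.

Yes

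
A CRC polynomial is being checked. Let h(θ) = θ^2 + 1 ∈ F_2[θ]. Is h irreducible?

No

Check for roots in F_2: h(0) = 1; h(1) = 0 → root.
h(1) = 0, so (θ − 1) divides h(θ); h is reducible.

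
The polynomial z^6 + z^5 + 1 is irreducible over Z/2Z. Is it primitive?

Yes

Write f(z) = z^6 + z^5 + 1.
|GF(2^6)^×| = 2^6 − 1 = 63. Prime factorization: 63 = 3^2·7.
f is primitive ⇔ z has order 63 in GF(2)[z]/(f), i.e. z^(63/q) ≠ 1 for each prime q | 63.
z^(21) mod f = z^5 + z^4 + z^3 + 1.
z^(9) mod f = z^5 + z^3 + z^2 + z + 1.
None equal 1, so z has full order 63; f is primitive.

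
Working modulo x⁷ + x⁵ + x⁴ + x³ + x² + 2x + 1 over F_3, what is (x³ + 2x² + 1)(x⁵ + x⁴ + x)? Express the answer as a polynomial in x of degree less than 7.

x^6 + x^4 + x^3 + x^2

Multiply in F_3[x]: (x³ + 2x² + 1)·(x⁵ + x⁴ + x) = x⁸ + 2x⁶ + x⁵ + 2x⁴ + 2x³ + x.
Reduce using x⁷ ≡ 2x⁵ + 2x⁴ + 2x³ + 2x² + x + 2 (mod x⁷ + x⁵ + x⁴ + x³ + x² + 2x + 1).
Reduced: x⁶ + x⁴ + x³ + x².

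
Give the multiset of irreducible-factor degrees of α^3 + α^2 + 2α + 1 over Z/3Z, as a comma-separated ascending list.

3

Write f(α) = α^3 + α^2 + 2α + 1.
Roots in Z/3Z: f(0) = 1; f(1) = 2; f(2) = 2.
Complete factorization: f(α) = (α^3 + α^2 + 2α + 1).
Factor degrees with multiplicity: 3 = 3.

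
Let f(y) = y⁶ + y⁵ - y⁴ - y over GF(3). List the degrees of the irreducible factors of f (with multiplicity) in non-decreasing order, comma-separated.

Roots in GF(3): f(0) = 0 → root; f(1) = 0 → root; f(2) = 0 → root.
Linear factors from roots: (y), (y - 1), (y + 1).
Complete factorization: f(y) = (y)·(y + 1)·(y - 1)^2·(y² - y - 1).
Factor degrees with multiplicity: 1 + 1 + 1 + 1 + 2 = 6.

1, 1, 1, 1, 2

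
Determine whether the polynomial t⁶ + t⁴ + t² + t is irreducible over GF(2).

Write P(t) = t⁶ + t⁴ + t² + t.
Check for roots in GF(2): P(0) = 0 → root; P(1) = 0 → root.
P(0) = 0, so (t) divides P(t); P is reducible.

No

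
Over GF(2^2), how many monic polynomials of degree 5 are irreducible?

204

By the necklace-counting formula, N_4(5) = (1/5) Σ_{d|5} μ(5/d)·4^d.
Divisors of 5: 1, 5; μ(5/d) for each: -1, 1.
Σ = − 4^1 + 4^5 = 1020.
N = 1020/5 = 204.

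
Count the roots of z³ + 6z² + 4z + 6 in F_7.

3

Write g(z) = z³ + 6z² + 4z + 6.
Evaluate at each of the 7 elements of F_7:
g(0) = 6; g(1) = 3; g(2) = 4; g(3) = 1; g(4) = 0 → root; g(5) = 0 → root; g(6) = 0 → root.
Roots: {4, 5, 6}.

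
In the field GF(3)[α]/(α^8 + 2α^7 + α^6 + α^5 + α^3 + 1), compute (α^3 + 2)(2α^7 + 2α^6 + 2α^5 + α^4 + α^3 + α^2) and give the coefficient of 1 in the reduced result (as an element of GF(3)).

2

Multiply in GF(3)[α]: (α^3 + 2)·(2α^7 + 2α^6 + 2α^5 + α^4 + α^3 + α^2) = 2α^10 + 2α^9 + 2α^8 + 2α^7 + 2α^6 + 2α^5 + 2α^4 + 2α^3 + 2α^2.
Reduce using α^8 ≡ α^7 + 2α^6 + 2α^5 + 2α^3 + 2 (mod α^8 + 2α^7 + α^6 + α^5 + α^3 + 1).
Reduced: 2α^5 + α^4 + α^3 + 2α + 2.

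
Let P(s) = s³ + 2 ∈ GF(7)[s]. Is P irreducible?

Check for roots in GF(7): P(0) = 2; P(1) = 3; P(2) = 3; P(3) = 1; P(4) = 3; P(5) = 1; P(6) = 1.
No roots. A degree-3 polynomial over a field with no linear factor is irreducible.

Yes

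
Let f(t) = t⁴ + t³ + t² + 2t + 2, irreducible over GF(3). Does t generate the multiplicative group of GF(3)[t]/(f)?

Yes

|GF(3^4)^×| = 3^4 − 1 = 80. Prime factorization: 80 = 2^4·5.
f is primitive ⇔ t has order 80 in GF(3)[t]/(f), i.e. t^(80/q) ≠ 1 for each prime q | 80.
t^(40) mod f = 2.
t^(16) mod f = 2t³ + 1.
None equal 1, so t has full order 80; f is primitive.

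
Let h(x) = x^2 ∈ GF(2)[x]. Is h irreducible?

No

Check for roots in GF(2): h(0) = 0 → root; h(1) = 1.
h(0) = 0, so (x) divides h(x); h is reducible.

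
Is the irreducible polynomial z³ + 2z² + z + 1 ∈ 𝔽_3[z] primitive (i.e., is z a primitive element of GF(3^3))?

Yes

Write f(z) = z³ + 2z² + z + 1.
|GF(3^3)^×| = 3^3 − 1 = 26. Prime factorization: 26 = 2·13.
f is primitive ⇔ z has order 26 in GF(3)[z]/(f), i.e. z^(26/q) ≠ 1 for each prime q | 26.
z^(13) mod f = 2.
z^(2) mod f = z².
None equal 1, so z has full order 26; f is primitive.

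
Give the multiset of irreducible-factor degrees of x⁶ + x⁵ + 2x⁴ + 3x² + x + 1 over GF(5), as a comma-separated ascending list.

1, 1, 2, 2

Write f(x) = x⁶ + x⁵ + 2x⁴ + 3x² + x + 1.
Roots in GF(5): f(0) = 1; f(1) = 4; f(2) = 3; f(3) = 0 → root; f(4) = 0 → root.
Linear factors from roots: (x + 2), (x + 1).
Complete factorization: f(x) = (x + 1)·(x + 2)·(x² + 2)·(x² + 3x + 4).
Factor degrees with multiplicity: 1 + 1 + 2 + 2 = 6.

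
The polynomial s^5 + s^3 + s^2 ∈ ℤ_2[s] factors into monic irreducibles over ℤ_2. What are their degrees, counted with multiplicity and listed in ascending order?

1, 1, 3

Write f(s) = s^5 + s^3 + s^2.
Roots in ℤ_2: f(0) = 0 → root; f(1) = 1.
Linear factors from roots: (s).
Complete factorization: f(s) = (s)^2·(s^3 + s + 1).
Factor degrees with multiplicity: 1 + 1 + 3 = 5.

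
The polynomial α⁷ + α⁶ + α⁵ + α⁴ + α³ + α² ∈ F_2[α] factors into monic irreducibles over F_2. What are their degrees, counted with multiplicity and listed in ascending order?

Write h(α) = α⁷ + α⁶ + α⁵ + α⁴ + α³ + α².
Roots in F_2: h(0) = 0 → root; h(1) = 0 → root.
Linear factors from roots: (α), (α + 1).
Complete factorization: h(α) = (α + 1)·(α)^2·(α² + α + 1)^2.
Factor degrees with multiplicity: 1 + 1 + 1 + 2 + 2 = 7.

1, 1, 1, 2, 2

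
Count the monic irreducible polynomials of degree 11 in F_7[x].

Gauss's count: N_{7}(11) = (1/11) Σ_{d|11} μ(11/d)·7^d.
Divisors of 11: 1, 11; μ(11/d) for each: -1, 1.
Σ = − 7^1 + 7^11 = 1977326736.
N = 1977326736/11 = 179756976.

179756976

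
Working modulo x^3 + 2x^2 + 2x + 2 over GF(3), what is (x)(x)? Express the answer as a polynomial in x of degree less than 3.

x^2

Multiply in GF(3)[x]: (x)·(x) = x^2.
Reduced: x^2.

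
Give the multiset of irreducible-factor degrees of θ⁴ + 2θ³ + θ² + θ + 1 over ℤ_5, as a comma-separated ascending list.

1, 3

Write f(θ) = θ⁴ + 2θ³ + θ² + θ + 1.
Roots in ℤ_5: f(0) = 1; f(1) = 1; f(2) = 4; f(3) = 3; f(4) = 0 → root.
Linear factors from roots: (θ + 1).
Complete factorization: f(θ) = (θ + 1)·(θ³ + θ² + 1).
Factor degrees with multiplicity: 1 + 3 = 4.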